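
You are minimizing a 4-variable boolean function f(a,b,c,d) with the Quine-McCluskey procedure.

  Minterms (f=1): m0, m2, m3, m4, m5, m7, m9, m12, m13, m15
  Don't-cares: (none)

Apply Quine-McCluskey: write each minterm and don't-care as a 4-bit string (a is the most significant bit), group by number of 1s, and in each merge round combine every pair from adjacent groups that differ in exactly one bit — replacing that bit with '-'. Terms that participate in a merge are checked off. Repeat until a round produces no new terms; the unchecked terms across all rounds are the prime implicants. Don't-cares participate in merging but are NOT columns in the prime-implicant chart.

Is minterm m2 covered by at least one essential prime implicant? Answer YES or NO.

[col 0] 0000*, 0010*, 0011*, 0100*, 0101*, 0111*, 1001*, 1100*, 1101*, 1111*
[col 1] -100*, -101*, -111*, 0-00, 0-11, 00-0, 001-, 01-1*, 010-*, 1-01, 11-1*, 110-*
[col 2] -1-1, -10-
Prime implicants: -1-1, -10-, 0-00, 0-11, 00-0, 001-, 1-01
PI chart (minterm → PIs covering it):
  0 | 0-00,00-0
  2 | 00-0,001-
  3 | 0-11,001-
  4 | -10-,0-00
  5 | -1-1,-10-
  7 | -1-1,0-11
  9 | 1-01  (sole → essential)
  12 | -10-  (sole → essential)
  13 | -1-1,-10-,1-01
  15 | -1-1  (sole → essential)
Essential prime implicants: -1-1, -10-, 1-01

NO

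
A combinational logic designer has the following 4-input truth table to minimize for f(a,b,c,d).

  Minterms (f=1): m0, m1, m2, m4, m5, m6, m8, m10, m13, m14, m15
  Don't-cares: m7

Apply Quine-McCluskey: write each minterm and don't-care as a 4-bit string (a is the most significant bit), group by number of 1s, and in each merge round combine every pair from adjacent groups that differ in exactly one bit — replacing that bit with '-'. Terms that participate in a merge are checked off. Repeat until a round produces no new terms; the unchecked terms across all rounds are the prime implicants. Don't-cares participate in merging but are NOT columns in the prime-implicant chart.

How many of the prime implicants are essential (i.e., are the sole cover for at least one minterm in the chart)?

3

Round 0: 0000✓ 0001✓ 0010✓ 0100✓ 0101✓ 0110✓ 0111✓ 1000✓ 1010✓ 1101✓ 1110✓ 1111✓
Round 1: -000✓ -010✓ -101✓ -110✓ -111✓ 0-00✓ 0-01✓ 0-10✓ 00-0✓ 000-✓ 01-0✓ 01-1✓ 010-✓ 011-✓ 1-10✓ 10-0✓ 11-1✓ 111-✓
Round 2: --10 -0-0 -1-1 -11- 0--0 0-0- 01--
PIs = {--10, -0-0, -1-1, -11-, 0--0, 0-0-, 01--}
Coverage chart:
  m0: -0-0,0--0,0-0-
  m1: 0-0- ←essential
  m2: --10,-0-0,0--0
  m4: 0--0,0-0-,01--
  m5: -1-1,0-0-,01--
  m6: --10,-11-,0--0,01--
  m8: -0-0 ←essential
  m10: --10,-0-0
  m13: -1-1 ←essential
  m14: --10,-11-
  m15: -1-1,-11-
Essential: -0-0, -1-1, 0-0-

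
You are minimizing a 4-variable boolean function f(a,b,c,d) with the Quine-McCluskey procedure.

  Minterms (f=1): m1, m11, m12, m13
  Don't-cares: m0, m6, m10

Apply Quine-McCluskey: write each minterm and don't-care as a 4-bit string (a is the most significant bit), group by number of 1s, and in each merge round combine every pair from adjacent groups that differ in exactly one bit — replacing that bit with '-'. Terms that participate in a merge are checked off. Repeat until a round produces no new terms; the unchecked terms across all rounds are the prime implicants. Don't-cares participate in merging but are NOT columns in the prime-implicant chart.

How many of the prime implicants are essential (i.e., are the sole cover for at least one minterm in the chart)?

3

size-2^0 implicants → 0000(✓)  0001(✓)  0110  1010(✓)  1011(✓)  1100(✓)  1101(✓)
size-2^1 implicants → 000-  101-  110-
Unchecked terms (primes): 000-, 0110, 101-, 110-
Minterm coverage:
  m1 ⊆ 000- [E]
  m11 ⊆ 101- [E]
  m12 ⊆ 110- [E]
  m13 ⊆ 110- [E]
E = {000-, 101-, 110-}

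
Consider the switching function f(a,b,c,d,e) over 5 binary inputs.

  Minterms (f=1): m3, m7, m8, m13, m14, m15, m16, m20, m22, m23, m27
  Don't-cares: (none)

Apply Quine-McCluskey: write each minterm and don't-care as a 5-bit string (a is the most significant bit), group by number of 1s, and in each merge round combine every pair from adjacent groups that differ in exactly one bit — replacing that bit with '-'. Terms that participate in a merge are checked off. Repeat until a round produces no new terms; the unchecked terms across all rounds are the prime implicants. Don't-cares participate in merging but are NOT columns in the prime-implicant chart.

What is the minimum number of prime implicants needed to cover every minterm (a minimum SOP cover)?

7

size-2^0 implicants → 00011(✓)  00111(✓)  01000  01101(✓)  01110(✓)  01111(✓)  10000(✓)  10100(✓)  10110(✓)  10111(✓)  11011
size-2^1 implicants → -0111  0-111  00-11  011-1  0111-  10-00  101-0  1011-
Unchecked terms (primes): -0111, 0-111, 00-11, 01000, 011-1, 0111-, 10-00, 101-0, 1011-, 11011
Minterm coverage:
  m3 ⊆ 00-11 [E]
  m7 ⊆ -0111,0-111,00-11
  m8 ⊆ 01000 [E]
  m13 ⊆ 011-1 [E]
  m14 ⊆ 0111- [E]
  m15 ⊆ 0-111,011-1,0111-
  m16 ⊆ 10-00 [E]
  m20 ⊆ 10-00,101-0
  m22 ⊆ 101-0,1011-
  m23 ⊆ -0111,1011-
  m27 ⊆ 11011 [E]
E = {00-11, 01000, 011-1, 0111-, 10-00, 11011}
Petrick residual → 1011-
Cover = a'b'de + a'bc'd'e' + a'bce + a'bcd + ab'd'e' + ab'cd + abc'de  |cover|=7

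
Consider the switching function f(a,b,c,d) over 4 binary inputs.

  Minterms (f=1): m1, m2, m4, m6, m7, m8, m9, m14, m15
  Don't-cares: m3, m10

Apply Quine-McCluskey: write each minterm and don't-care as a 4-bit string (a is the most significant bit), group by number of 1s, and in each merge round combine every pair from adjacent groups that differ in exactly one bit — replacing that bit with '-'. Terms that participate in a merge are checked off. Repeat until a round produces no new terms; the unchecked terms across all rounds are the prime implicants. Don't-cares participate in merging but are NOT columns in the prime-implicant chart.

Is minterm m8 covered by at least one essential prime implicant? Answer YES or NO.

Round 0: 0001✓ 0010✓ 0011✓ 0100✓ 0110✓ 0111✓ 1000✓ 1001✓ 1010✓ 1110✓ 1111✓
Round 1: -001 -010✓ -110✓ -111✓ 0-10✓ 0-11✓ 00-1 001-✓ 01-0 011-✓ 1-10✓ 10-0 100- 111-✓
Round 2: --10 -11- 0-1-
PIs = {--10, -001, -11-, 0-1-, 00-1, 01-0, 10-0, 100-}
Coverage chart:
  m1: -001,00-1
  m2: --10,0-1-
  m4: 01-0 ←essential
  m6: --10,-11-,0-1-,01-0
  m7: -11-,0-1-
  m8: 10-0,100-
  m9: -001,100-
  m14: --10,-11-
  m15: -11- ←essential
Essential: -11-, 01-0

NO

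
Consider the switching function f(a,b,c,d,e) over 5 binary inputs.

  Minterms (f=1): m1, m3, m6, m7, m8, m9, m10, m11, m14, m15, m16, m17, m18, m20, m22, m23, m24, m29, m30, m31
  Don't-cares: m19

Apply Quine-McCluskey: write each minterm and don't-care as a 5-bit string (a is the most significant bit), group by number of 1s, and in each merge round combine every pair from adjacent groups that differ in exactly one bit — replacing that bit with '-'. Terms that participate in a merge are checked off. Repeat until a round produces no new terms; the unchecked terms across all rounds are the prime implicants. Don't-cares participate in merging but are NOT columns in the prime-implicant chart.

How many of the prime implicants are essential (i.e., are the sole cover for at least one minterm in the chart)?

size-2^0 implicants → 00001(✓)  00011(✓)  00110(✓)  00111(✓)  01000(✓)  01001(✓)  01010(✓)  01011(✓)  01110(✓)  01111(✓)  10000(✓)  10001(✓)  10010(✓)  10011(✓)  10100(✓)  10110(✓)  10111(✓)  11000(✓)  11101(✓)  11110(✓)  11111(✓)
size-2^1 implicants → -0001(✓)  -0011(✓)  -0110(✓)  -0111(✓)  -1000  -1110(✓)  -1111(✓)  0-001(✓)  0-011(✓)  0-110(✓)  0-111(✓)  00-11(✓)  000-1(✓)  0011-(✓)  01-10(✓)  01-11(✓)  010-0(✓)  010-1(✓)  0100-(✓)  0101-(✓)  0111-(✓)  1-000  1-110(✓)  1-111(✓)  10-00(✓)  10-10(✓)  10-11(✓)  100-0(✓)  100-1(✓)  1000-(✓)  1001-(✓)  101-0(✓)  1011-(✓)  111-1  1111-(✓)
size-2^2 implicants → --110(✓)  --111(✓)  -0-11  -00-1  -011-(✓)  -111-(✓)  0--11  0-0-1  0-11-(✓)  01-1-  010--  1-11-(✓)  10--0  10-1-  100--
size-2^3 implicants → --11-
Unchecked terms (primes): --11-, -0-11, -00-1, -1000, 0--11, 0-0-1, 01-1-, 010--, 1-000, 10--0, 10-1-, 100--, 111-1
Minterm coverage:
  m1 ⊆ -00-1,0-0-1
  m3 ⊆ -0-11,-00-1,0--11,0-0-1
  m6 ⊆ --11- [E]
  m7 ⊆ --11-,-0-11,0--11
  m8 ⊆ -1000,010--
  m9 ⊆ 0-0-1,010--
  m10 ⊆ 01-1-,010--
  m11 ⊆ 0--11,0-0-1,01-1-,010--
  m14 ⊆ --11-,01-1-
  m15 ⊆ --11-,0--11,01-1-
  m16 ⊆ 1-000,10--0,100--
  m17 ⊆ -00-1,100--
  m18 ⊆ 10--0,10-1-,100--
  m20 ⊆ 10--0 [E]
  m22 ⊆ --11-,10--0,10-1-
  m23 ⊆ --11-,-0-11,10-1-
  m24 ⊆ -1000,1-000
  m29 ⊆ 111-1 [E]
  m30 ⊆ --11- [E]
  m31 ⊆ --11-,111-1
E = {--11-, 10--0, 111-1}

3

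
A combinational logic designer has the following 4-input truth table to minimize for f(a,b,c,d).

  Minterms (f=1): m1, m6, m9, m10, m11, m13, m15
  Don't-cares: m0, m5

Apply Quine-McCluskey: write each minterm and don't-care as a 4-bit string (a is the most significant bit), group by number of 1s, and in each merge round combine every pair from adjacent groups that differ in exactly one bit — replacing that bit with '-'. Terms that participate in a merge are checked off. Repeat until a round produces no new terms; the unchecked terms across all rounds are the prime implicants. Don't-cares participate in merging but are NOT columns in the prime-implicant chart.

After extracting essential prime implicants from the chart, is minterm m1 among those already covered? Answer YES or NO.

size-2^0 implicants → 0000(✓)  0001(✓)  0101(✓)  0110  1001(✓)  1010(✓)  1011(✓)  1101(✓)  1111(✓)
size-2^1 implicants → -001(✓)  -101(✓)  0-01(✓)  000-  1-01(✓)  1-11(✓)  10-1(✓)  101-  11-1(✓)
size-2^2 implicants → --01  1--1
Unchecked terms (primes): --01, 000-, 0110, 1--1, 101-
Minterm coverage:
  m1 ⊆ --01,000-
  m6 ⊆ 0110 [E]
  m9 ⊆ --01,1--1
  m10 ⊆ 101- [E]
  m11 ⊆ 1--1,101-
  m13 ⊆ --01,1--1
  m15 ⊆ 1--1 [E]
E = {0110, 1--1, 101-}

NO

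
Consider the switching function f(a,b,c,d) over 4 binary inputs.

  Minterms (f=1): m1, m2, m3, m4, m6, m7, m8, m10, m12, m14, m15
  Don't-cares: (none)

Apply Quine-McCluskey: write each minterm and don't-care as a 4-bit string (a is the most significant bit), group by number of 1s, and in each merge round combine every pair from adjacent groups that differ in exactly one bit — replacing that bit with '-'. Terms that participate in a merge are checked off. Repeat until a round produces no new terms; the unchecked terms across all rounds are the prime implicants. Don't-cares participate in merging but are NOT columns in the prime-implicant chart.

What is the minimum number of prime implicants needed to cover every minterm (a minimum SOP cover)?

5

Round 0: 0001✓ 0010✓ 0011✓ 0100✓ 0110✓ 0111✓ 1000✓ 1010✓ 1100✓ 1110✓ 1111✓
Round 1: -010✓ -100✓ -110✓ -111✓ 0-10✓ 0-11✓ 00-1 001-✓ 01-0✓ 011-✓ 1-00✓ 1-10✓ 10-0✓ 11-0✓ 111-✓
Round 2: --10 -1-0 -11- 0-1- 1--0
PIs = {--10, -1-0, -11-, 0-1-, 00-1, 1--0}
Coverage chart:
  m1: 00-1 ←essential
  m2: --10,0-1-
  m3: 0-1-,00-1
  m4: -1-0 ←essential
  m6: --10,-1-0,-11-,0-1-
  m7: -11-,0-1-
  m8: 1--0 ←essential
  m10: --10,1--0
  m12: -1-0,1--0
  m14: --10,-1-0,-11-,1--0
  m15: -11- ←essential
Essential: -1-0, -11-, 00-1, 1--0
Petrick residual → --10
Min cover (5 terms): cd' + bd' + bc + a'b'd + ad'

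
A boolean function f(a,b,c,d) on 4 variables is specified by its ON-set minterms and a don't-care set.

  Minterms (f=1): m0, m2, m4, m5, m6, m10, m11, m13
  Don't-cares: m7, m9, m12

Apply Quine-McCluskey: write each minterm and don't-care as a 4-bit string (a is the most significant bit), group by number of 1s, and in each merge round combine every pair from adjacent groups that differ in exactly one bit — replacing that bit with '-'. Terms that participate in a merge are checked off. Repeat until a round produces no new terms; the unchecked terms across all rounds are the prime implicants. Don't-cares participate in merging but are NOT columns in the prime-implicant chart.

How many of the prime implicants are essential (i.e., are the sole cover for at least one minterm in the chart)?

1

size-2^0 implicants → 0000(✓)  0010(✓)  0100(✓)  0101(✓)  0110(✓)  0111(✓)  1001(✓)  1010(✓)  1011(✓)  1100(✓)  1101(✓)
size-2^1 implicants → -010  -100(✓)  -101(✓)  0-00(✓)  0-10(✓)  00-0(✓)  01-0(✓)  01-1(✓)  010-(✓)  011-(✓)  1-01  10-1  101-  110-(✓)
size-2^2 implicants → -10-  0--0  01--
Unchecked terms (primes): -010, -10-, 0--0, 01--, 1-01, 10-1, 101-
Minterm coverage:
  m0 ⊆ 0--0 [E]
  m2 ⊆ -010,0--0
  m4 ⊆ -10-,0--0,01--
  m5 ⊆ -10-,01--
  m6 ⊆ 0--0,01--
  m10 ⊆ -010,101-
  m11 ⊆ 10-1,101-
  m13 ⊆ -10-,1-01
E = {0--0}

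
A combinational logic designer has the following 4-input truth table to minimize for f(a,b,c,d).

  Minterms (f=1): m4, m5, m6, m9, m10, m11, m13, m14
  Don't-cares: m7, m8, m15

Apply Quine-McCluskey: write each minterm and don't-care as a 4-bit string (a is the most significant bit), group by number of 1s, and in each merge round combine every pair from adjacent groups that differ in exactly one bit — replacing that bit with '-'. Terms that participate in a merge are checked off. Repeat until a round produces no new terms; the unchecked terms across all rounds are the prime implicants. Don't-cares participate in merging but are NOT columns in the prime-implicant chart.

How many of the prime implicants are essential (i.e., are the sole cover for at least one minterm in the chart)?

1

Round 0: 0100✓ 0101✓ 0110✓ 0111✓ 1000✓ 1001✓ 1010✓ 1011✓ 1101✓ 1110✓ 1111✓
Round 1: -101✓ -110✓ -111✓ 01-0✓ 01-1✓ 010-✓ 011-✓ 1-01✓ 1-10✓ 1-11✓ 10-0✓ 10-1✓ 100-✓ 101-✓ 11-1✓ 111-✓
Round 2: -1-1 -11- 01-- 1--1 1-1- 10--
PIs = {-1-1, -11-, 01--, 1--1, 1-1-, 10--}
Coverage chart:
  m4: 01-- ←essential
  m5: -1-1,01--
  m6: -11-,01--
  m9: 1--1,10--
  m10: 1-1-,10--
  m11: 1--1,1-1-,10--
  m13: -1-1,1--1
  m14: -11-,1-1-
Essential: 01--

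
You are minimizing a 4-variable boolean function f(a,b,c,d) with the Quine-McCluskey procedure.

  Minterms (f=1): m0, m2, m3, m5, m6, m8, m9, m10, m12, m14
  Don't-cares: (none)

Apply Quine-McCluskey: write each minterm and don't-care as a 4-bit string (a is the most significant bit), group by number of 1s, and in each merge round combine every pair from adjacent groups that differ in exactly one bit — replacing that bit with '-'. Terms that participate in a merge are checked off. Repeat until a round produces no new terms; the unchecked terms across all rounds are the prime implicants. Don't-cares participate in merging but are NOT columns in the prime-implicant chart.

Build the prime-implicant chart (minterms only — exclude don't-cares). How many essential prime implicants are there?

6

[col 0] 0000*, 0010*, 0011*, 0101, 0110*, 1000*, 1001*, 1010*, 1100*, 1110*
[col 1] -000*, -010*, -110*, 0-10*, 00-0*, 001-, 1-00*, 1-10*, 10-0*, 100-, 11-0*
[col 2] --10, -0-0, 1--0
Prime implicants: --10, -0-0, 001-, 0101, 1--0, 100-
PI chart (minterm → PIs covering it):
  0 | -0-0  (sole → essential)
  2 | --10,-0-0,001-
  3 | 001-  (sole → essential)
  5 | 0101  (sole → essential)
  6 | --10  (sole → essential)
  8 | -0-0,1--0,100-
  9 | 100-  (sole → essential)
  10 | --10,-0-0,1--0
  12 | 1--0  (sole → essential)
  14 | --10,1--0
Essential prime implicants: --10, -0-0, 001-, 0101, 1--0, 100-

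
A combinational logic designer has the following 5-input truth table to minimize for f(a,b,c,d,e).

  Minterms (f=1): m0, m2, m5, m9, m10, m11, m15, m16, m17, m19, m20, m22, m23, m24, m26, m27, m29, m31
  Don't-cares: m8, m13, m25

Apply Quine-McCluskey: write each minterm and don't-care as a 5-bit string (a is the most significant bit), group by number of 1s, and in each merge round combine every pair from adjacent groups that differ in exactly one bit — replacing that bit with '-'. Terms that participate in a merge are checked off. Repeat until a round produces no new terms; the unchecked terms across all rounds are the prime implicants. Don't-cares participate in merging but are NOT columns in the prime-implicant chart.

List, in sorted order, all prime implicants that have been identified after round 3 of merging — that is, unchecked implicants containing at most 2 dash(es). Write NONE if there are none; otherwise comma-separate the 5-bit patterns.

--000, 0-0-0, 0-101, 1--11, 1-0-1, 1-00-, 10-00, 101-0, 1011-

Round 0: 00000✓ 00010✓ 00101✓ 01000✓ 01001✓ 01010✓ 01011✓ 01101✓ 01111✓ 10000✓ 10001✓ 10011✓ 10100✓ 10110✓ 10111✓ 11000✓ 11001✓ 11010✓ 11011✓ 11101✓ 11111✓
Round 1: -0000✓ -1000✓ -1001✓ -1010✓ -1011✓ -1101✓ -1111✓ 0-000✓ 0-010✓ 0-101 000-0✓ 01-01✓ 01-11✓ 010-0✓ 010-1✓ 0100-✓ 0101-✓ 011-1✓ 1-000✓ 1-001✓ 1-011✓ 1-111✓ 10-00 10-11✓ 100-1✓ 1000-✓ 101-0 1011- 11-01✓ 11-11✓ 110-0✓ 110-1✓ 1100-✓ 1101-✓ 111-1✓
Round 2: --000 -1-01✓ -1-11✓ -10-0✓ -10-1✓ -100-✓ -101-✓ -11-1✓ 0-0-0 01--1✓ 010--✓ 1--11 1-0-1 1-00- 11--1✓ 110--✓
Round 3: -1--1 -10--
PIs = {--000, -1--1, -10--, 0-0-0, 0-101, 1--11, 1-0-1, 1-00-, 10-00, 101-0, 1011-}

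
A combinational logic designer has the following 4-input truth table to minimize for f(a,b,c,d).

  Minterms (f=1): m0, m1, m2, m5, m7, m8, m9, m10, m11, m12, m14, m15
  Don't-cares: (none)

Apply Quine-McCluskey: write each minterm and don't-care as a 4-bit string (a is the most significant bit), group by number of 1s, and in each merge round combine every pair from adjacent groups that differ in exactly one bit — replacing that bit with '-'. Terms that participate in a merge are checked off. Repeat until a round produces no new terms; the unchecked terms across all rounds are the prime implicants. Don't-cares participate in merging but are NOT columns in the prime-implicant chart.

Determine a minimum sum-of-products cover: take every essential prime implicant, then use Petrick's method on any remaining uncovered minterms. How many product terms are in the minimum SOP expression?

5

Round 0: 0000✓ 0001✓ 0010✓ 0101✓ 0111✓ 1000✓ 1001✓ 1010✓ 1011✓ 1100✓ 1110✓ 1111✓
Round 1: -000✓ -001✓ -010✓ -111 0-01 00-0✓ 000-✓ 01-1 1-00✓ 1-10✓ 1-11✓ 10-0✓ 10-1✓ 100-✓ 101-✓ 11-0✓ 111-✓
Round 2: -0-0 -00- 1--0 1-1- 10--
PIs = {-0-0, -00-, -111, 0-01, 01-1, 1--0, 1-1-, 10--}
Coverage chart:
  m0: -0-0,-00-
  m1: -00-,0-01
  m2: -0-0 ←essential
  m5: 0-01,01-1
  m7: -111,01-1
  m8: -0-0,-00-,1--0,10--
  m9: -00-,10--
  m10: -0-0,1--0,1-1-,10--
  m11: 1-1-,10--
  m12: 1--0 ←essential
  m14: 1--0,1-1-
  m15: -111,1-1-
Essential: -0-0, 1--0
Petrick residual → -00-, 01-1, 1-1-
Min cover (5 terms): b'd' + b'c' + a'bd + ad' + ac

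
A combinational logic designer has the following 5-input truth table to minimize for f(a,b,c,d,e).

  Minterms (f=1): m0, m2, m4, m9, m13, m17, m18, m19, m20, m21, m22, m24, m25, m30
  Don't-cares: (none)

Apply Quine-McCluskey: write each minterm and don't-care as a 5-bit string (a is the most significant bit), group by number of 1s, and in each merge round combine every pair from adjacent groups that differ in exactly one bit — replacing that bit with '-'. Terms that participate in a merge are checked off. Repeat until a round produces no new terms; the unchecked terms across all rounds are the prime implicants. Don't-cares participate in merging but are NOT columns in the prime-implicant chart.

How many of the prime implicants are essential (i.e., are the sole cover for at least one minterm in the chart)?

3

Round 0: 00000✓ 00010✓ 00100✓ 01001✓ 01101✓ 10001✓ 10010✓ 10011✓ 10100✓ 10101✓ 10110✓ 11000✓ 11001✓ 11110✓
Round 1: -0010 -0100 -1001 00-00 000-0 01-01 1-001 1-110 10-01 10-10 100-1 1001- 101-0 1010- 1100-
PIs = {-0010, -0100, -1001, 00-00, 000-0, 01-01, 1-001, 1-110, 10-01, 10-10, 100-1, 1001-, 101-0, 1010-, 1100-}
Coverage chart:
  m0: 00-00,000-0
  m2: -0010,000-0
  m4: -0100,00-00
  m9: -1001,01-01
  m13: 01-01 ←essential
  m17: 1-001,10-01,100-1
  m18: -0010,10-10,1001-
  m19: 100-1,1001-
  m20: -0100,101-0,1010-
  m21: 10-01,1010-
  m22: 1-110,10-10,101-0
  m24: 1100- ←essential
  m25: -1001,1-001,1100-
  m30: 1-110 ←essential
Essential: 01-01, 1-110, 1100-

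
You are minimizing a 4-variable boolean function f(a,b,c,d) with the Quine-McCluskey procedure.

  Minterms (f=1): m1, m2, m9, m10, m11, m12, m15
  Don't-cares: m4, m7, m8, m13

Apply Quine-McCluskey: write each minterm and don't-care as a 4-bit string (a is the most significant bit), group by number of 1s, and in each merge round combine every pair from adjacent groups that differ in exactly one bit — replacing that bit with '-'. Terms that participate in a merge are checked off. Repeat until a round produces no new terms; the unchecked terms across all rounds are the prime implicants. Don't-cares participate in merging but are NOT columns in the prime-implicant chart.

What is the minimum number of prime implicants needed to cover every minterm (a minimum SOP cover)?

Round 0: 0001✓ 0010✓ 0100✓ 0111✓ 1000✓ 1001✓ 1010✓ 1011✓ 1100✓ 1101✓ 1111✓
Round 1: -001 -010 -100 -111 1-00✓ 1-01✓ 1-11✓ 10-0✓ 10-1✓ 100-✓ 101-✓ 11-1✓ 110-✓
Round 2: 1--1 1-0- 10--
PIs = {-001, -010, -100, -111, 1--1, 1-0-, 10--}
Coverage chart:
  m1: -001 ←essential
  m2: -010 ←essential
  m9: -001,1--1,1-0-,10--
  m10: -010,10--
  m11: 1--1,10--
  m12: -100,1-0-
  m15: -111,1--1
Essential: -001, -010
Petrick residual → -100, 1--1
Min cover (4 terms): b'c'd + b'cd' + bc'd' + ad

4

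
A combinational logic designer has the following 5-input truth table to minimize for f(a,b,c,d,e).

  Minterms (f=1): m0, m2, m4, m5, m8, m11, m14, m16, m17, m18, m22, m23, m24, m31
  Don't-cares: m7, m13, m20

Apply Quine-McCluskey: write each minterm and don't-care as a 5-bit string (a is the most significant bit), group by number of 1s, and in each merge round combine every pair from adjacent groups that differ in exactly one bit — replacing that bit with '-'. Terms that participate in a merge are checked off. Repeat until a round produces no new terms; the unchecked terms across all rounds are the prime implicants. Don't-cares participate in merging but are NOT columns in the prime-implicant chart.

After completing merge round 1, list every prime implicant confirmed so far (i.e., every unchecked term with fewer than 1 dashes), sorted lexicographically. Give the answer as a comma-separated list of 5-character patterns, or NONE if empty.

Round 0: 00000✓ 00010✓ 00100✓ 00101✓ 00111✓ 01000✓ 01011 01101✓ 01110 10000✓ 10001✓ 10010✓ 10100✓ 10110✓ 10111✓ 11000✓ 11111✓
Round 1: -0000✓ -0010✓ -0100✓ -0111 -1000✓ 0-000✓ 0-101 00-00✓ 000-0✓ 001-1 0010- 1-000✓ 1-111 10-00✓ 10-10✓ 100-0✓ 1000- 101-0✓ 1011-
Round 2: --000 -0-00 -00-0 10--0
PIs = {--000, -0-00, -00-0, -0111, 0-101, 001-1, 0010-, 01011, 01110, 1-111, 10--0, 1000-, 1011-}

01011, 01110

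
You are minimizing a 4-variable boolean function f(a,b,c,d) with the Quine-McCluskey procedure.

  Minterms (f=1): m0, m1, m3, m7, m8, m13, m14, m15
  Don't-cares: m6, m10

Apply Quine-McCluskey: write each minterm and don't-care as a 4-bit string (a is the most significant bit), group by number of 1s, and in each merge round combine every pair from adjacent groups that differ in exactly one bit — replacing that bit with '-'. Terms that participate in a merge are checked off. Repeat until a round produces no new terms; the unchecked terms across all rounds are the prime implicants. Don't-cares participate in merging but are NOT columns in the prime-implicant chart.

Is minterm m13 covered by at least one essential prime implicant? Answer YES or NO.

[col 0] 0000*, 0001*, 0011*, 0110*, 0111*, 1000*, 1010*, 1101*, 1110*, 1111*
[col 1] -000, -110*, -111*, 0-11, 00-1, 000-, 011-*, 1-10, 10-0, 11-1, 111-*
[col 2] -11-
Prime implicants: -000, -11-, 0-11, 00-1, 000-, 1-10, 10-0, 11-1
PI chart (minterm → PIs covering it):
  0 | -000,000-
  1 | 00-1,000-
  3 | 0-11,00-1
  7 | -11-,0-11
  8 | -000,10-0
  13 | 11-1  (sole → essential)
  14 | -11-,1-10
  15 | -11-,11-1
Essential prime implicants: 11-1

YES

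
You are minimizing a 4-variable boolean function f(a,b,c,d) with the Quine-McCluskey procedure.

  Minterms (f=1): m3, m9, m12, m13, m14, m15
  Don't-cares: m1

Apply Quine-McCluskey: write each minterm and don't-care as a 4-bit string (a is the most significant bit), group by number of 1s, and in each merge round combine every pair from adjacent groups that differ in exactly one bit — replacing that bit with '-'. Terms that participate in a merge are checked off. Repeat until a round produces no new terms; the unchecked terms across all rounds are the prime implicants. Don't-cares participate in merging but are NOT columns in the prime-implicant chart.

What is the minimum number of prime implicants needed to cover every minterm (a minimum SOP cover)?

3

Round 0: 0001✓ 0011✓ 1001✓ 1100✓ 1101✓ 1110✓ 1111✓
Round 1: -001 00-1 1-01 11-0✓ 11-1✓ 110-✓ 111-✓
Round 2: 11--
PIs = {-001, 00-1, 1-01, 11--}
Coverage chart:
  m3: 00-1 ←essential
  m9: -001,1-01
  m12: 11-- ←essential
  m13: 1-01,11--
  m14: 11-- ←essential
  m15: 11-- ←essential
Essential: 00-1, 11--
Petrick residual → -001
Min cover (3 terms): b'c'd + a'b'd + ab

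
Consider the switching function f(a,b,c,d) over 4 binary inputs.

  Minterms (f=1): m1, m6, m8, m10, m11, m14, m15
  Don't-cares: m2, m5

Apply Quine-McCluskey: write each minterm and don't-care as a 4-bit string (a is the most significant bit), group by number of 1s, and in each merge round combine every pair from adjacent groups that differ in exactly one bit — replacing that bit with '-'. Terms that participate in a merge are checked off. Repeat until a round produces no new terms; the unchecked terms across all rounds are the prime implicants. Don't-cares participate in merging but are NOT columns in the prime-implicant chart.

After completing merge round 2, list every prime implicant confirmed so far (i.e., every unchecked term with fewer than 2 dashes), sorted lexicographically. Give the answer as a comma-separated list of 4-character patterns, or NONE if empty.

0-01, 10-0

size-2^0 implicants → 0001(✓)  0010(✓)  0101(✓)  0110(✓)  1000(✓)  1010(✓)  1011(✓)  1110(✓)  1111(✓)
size-2^1 implicants → -010(✓)  -110(✓)  0-01  0-10(✓)  1-10(✓)  1-11(✓)  10-0  101-(✓)  111-(✓)
size-2^2 implicants → --10  1-1-
Unchecked terms (primes): --10, 0-01, 1-1-, 10-0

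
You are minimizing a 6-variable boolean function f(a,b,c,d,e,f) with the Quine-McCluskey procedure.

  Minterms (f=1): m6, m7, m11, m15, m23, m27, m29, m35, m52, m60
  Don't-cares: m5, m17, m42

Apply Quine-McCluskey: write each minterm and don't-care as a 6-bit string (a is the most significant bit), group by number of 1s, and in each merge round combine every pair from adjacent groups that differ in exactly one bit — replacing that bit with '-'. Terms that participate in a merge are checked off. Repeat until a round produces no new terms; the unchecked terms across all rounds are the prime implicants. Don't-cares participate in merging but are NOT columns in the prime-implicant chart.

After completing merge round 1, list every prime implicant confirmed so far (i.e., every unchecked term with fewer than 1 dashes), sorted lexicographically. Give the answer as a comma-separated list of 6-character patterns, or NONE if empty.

[col 0] 000101*, 000110*, 000111*, 001011*, 001111*, 010001, 010111*, 011011*, 011101, 100011, 101010, 110100*, 111100*
[col 1] 0-0111, 0-1011, 00-111, 0001-1, 00011-, 001-11, 11-100
Prime implicants: 0-0111, 0-1011, 00-111, 0001-1, 00011-, 001-11, 010001, 011101, 100011, 101010, 11-100

010001, 011101, 100011, 101010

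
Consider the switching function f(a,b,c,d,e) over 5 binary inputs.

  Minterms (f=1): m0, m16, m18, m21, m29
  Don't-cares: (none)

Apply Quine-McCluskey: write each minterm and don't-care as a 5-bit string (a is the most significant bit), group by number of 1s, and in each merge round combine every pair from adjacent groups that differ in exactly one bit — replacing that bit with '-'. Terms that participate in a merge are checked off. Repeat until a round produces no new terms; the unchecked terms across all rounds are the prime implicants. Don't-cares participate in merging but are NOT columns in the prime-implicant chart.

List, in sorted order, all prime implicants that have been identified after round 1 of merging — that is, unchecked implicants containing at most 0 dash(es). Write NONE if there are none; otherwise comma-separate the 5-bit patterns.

[col 0] 00000*, 10000*, 10010*, 10101*, 11101*
[col 1] -0000, 1-101, 100-0
Prime implicants: -0000, 1-101, 100-0

NONE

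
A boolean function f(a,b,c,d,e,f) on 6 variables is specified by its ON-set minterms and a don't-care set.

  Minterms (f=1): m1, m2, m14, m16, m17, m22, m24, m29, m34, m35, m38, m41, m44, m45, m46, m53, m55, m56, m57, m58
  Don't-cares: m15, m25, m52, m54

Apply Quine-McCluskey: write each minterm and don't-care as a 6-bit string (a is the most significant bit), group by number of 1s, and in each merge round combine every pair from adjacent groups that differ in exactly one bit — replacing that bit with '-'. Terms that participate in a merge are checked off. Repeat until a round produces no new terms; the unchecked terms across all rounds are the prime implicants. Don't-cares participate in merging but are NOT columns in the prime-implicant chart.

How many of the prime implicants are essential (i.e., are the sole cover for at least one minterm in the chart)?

[col 0] 000001*, 000010*, 001110*, 001111*, 010000*, 010001*, 010110*, 011000*, 011001*, 011101*, 100010*, 100011*, 100110*, 101001*, 101100*, 101101*, 101110*, 110100*, 110101*, 110110*, 110111*, 111000*, 111001*, 111010*
[col 1] -00010, -01110, -10110, -11000*, -11001*, 0-0001, 00111-, 01-000*, 01-001*, 01000-*, 011-01, 01100-*, 1-0110, 1-1001, 10-110, 100-10, 10001-, 101-01, 1011-0, 10110-, 1101-0*, 1101-1*, 11010-*, 11011-*, 1110-0, 11100-*
[col 2] -1100-, 01-00-, 1101--
Prime implicants: -00010, -01110, -10110, -1100-, 0-0001, 00111-, 01-00-, 011-01, 1-0110, 1-1001, 10-110, 100-10, 10001-, 101-01, 1011-0, 10110-, 1101--, 1110-0
PI chart (minterm → PIs covering it):
  1 | 0-0001  (sole → essential)
  2 | -00010  (sole → essential)
  14 | -01110,00111-
  16 | 01-00-  (sole → essential)
  17 | 0-0001,01-00-
  22 | -10110  (sole → essential)
  24 | -1100-,01-00-
  29 | 011-01  (sole → essential)
  34 | -00010,100-10,10001-
  35 | 10001-  (sole → essential)
  38 | 1-0110,10-110,100-10
  41 | 1-1001,101-01
  44 | 1011-0,10110-
  45 | 101-01,10110-
  46 | -01110,10-110,1011-0
  53 | 1101--  (sole → essential)
  55 | 1101--  (sole → essential)
  56 | -1100-,1110-0
  57 | -1100-,1-1001
  58 | 1110-0  (sole → essential)
Essential prime implicants: -00010, -10110, 0-0001, 01-00-, 011-01, 10001-, 1101--, 1110-0

8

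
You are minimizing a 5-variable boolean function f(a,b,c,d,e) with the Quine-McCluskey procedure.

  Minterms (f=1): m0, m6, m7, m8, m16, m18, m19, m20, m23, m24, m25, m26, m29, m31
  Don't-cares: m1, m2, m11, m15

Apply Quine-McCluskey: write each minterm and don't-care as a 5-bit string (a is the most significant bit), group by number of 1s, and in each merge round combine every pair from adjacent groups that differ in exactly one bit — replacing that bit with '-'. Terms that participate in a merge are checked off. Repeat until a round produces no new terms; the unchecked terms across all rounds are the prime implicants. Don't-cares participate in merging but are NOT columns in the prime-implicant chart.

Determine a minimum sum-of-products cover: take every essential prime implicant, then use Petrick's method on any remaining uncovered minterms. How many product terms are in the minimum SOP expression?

[col 0] 00000*, 00001*, 00010*, 00110*, 00111*, 01000*, 01011*, 01111*, 10000*, 10010*, 10011*, 10100*, 10111*, 11000*, 11001*, 11010*, 11101*, 11111*
[col 1] -0000*, -0010*, -0111*, -1000*, -1111*, 0-000*, 0-111*, 00-10, 000-0*, 0000-, 0011-, 01-11, 1-000*, 1-010*, 1-111*, 10-00, 10-11, 100-0*, 1001-, 11-01, 110-0*, 1100-, 111-1
[col 2] --000, --111, -00-0, 1-0-0
Prime implicants: --000, --111, -00-0, 00-10, 0000-, 0011-, 01-11, 1-0-0, 10-00, 10-11, 1001-, 11-01, 1100-, 111-1
PI chart (minterm → PIs covering it):
  0 | --000,-00-0,0000-
  6 | 00-10,0011-
  7 | --111,0011-
  8 | --000  (sole → essential)
  16 | --000,-00-0,1-0-0,10-00
  18 | -00-0,1-0-0,1001-
  19 | 10-11,1001-
  20 | 10-00  (sole → essential)
  23 | --111,10-11
  24 | --000,1-0-0,1100-
  25 | 11-01,1100-
  26 | 1-0-0  (sole → essential)
  29 | 11-01,111-1
  31 | --111,111-1
Essential prime implicants: --000, 1-0-0, 10-00
Petrick residual → --111, 00-10, 10-11, 11-01
Minimum SOP uses 7 PIs: c'd'e' + cde + a'b'de' + ac'e' + ab'd'e' + ab'de + abd'e

7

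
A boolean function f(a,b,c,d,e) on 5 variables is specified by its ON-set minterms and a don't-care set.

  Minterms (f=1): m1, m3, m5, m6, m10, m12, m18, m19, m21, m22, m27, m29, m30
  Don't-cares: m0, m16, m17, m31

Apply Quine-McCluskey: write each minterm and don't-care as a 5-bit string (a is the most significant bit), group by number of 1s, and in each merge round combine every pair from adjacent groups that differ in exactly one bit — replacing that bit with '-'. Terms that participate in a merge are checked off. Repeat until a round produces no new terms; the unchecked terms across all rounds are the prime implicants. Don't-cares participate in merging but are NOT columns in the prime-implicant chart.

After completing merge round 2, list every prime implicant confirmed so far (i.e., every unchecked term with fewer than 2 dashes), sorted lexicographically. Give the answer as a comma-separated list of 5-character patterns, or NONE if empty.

Round 0: 00000✓ 00001✓ 00011✓ 00101✓ 00110✓ 01010 01100 10000✓ 10001✓ 10010✓ 10011✓ 10101✓ 10110✓ 11011✓ 11101✓ 11110✓ 11111✓
Round 1: -0000✓ -0001✓ -0011✓ -0101✓ -0110 00-01✓ 000-1✓ 0000-✓ 1-011 1-101 1-110 10-01✓ 10-10 100-0✓ 100-1✓ 1000-✓ 1001-✓ 11-11 111-1 1111-
Round 2: -0-01 -00-1 -000- 100--
PIs = {-0-01, -00-1, -000-, -0110, 01010, 01100, 1-011, 1-101, 1-110, 10-10, 100--, 11-11, 111-1, 1111-}

-0110, 01010, 01100, 1-011, 1-101, 1-110, 10-10, 11-11, 111-1, 1111-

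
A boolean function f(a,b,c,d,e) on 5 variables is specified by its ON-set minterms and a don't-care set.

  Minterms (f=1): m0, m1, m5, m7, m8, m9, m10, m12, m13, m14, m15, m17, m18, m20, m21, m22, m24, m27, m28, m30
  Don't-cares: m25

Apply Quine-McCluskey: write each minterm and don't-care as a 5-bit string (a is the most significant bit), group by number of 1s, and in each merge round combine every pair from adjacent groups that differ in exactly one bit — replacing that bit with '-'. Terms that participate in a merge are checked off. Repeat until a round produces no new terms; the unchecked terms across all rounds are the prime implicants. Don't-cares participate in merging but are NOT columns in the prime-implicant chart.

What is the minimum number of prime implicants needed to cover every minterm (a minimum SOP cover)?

size-2^0 implicants → 00000(✓)  00001(✓)  00101(✓)  00111(✓)  01000(✓)  01001(✓)  01010(✓)  01100(✓)  01101(✓)  01110(✓)  01111(✓)  10001(✓)  10010(✓)  10100(✓)  10101(✓)  10110(✓)  11000(✓)  11001(✓)  11011(✓)  11100(✓)  11110(✓)
size-2^1 implicants → -0001(✓)  -0101(✓)  -1000(✓)  -1001(✓)  -1100(✓)  -1110(✓)  0-000(✓)  0-001(✓)  0-101(✓)  0-111(✓)  00-01(✓)  0000-(✓)  001-1(✓)  01-00(✓)  01-01(✓)  01-10(✓)  010-0(✓)  0100-(✓)  011-0(✓)  011-1(✓)  0110-(✓)  0111-(✓)  1-001(✓)  1-100(✓)  1-110(✓)  10-01(✓)  10-10  101-0(✓)  1010-  11-00(✓)  110-1  1100-(✓)  111-0(✓)
size-2^2 implicants → --001  -0-01  -1-00  -100-  -11-0  0--01  0-00-  0-1-1  01--0  01-0-  011--  1-1-0
Unchecked terms (primes): --001, -0-01, -1-00, -100-, -11-0, 0--01, 0-00-, 0-1-1, 01--0, 01-0-, 011--, 1-1-0, 10-10, 1010-, 110-1
Minterm coverage:
  m0 ⊆ 0-00- [E]
  m1 ⊆ --001,-0-01,0--01,0-00-
  m5 ⊆ -0-01,0--01,0-1-1
  m7 ⊆ 0-1-1 [E]
  m8 ⊆ -1-00,-100-,0-00-,01--0,01-0-
  m9 ⊆ --001,-100-,0--01,0-00-,01-0-
  m10 ⊆ 01--0 [E]
  m12 ⊆ -1-00,-11-0,01--0,01-0-,011--
  m13 ⊆ 0--01,0-1-1,01-0-,011--
  m14 ⊆ -11-0,01--0,011--
  m15 ⊆ 0-1-1,011--
  m17 ⊆ --001,-0-01
  m18 ⊆ 10-10 [E]
  m20 ⊆ 1-1-0,1010-
  m21 ⊆ -0-01,1010-
  m22 ⊆ 1-1-0,10-10
  m24 ⊆ -1-00,-100-
  m27 ⊆ 110-1 [E]
  m28 ⊆ -1-00,-11-0,1-1-0
  m30 ⊆ -11-0,1-1-0
E = {0-00-, 0-1-1, 01--0, 10-10, 110-1}
Petrick residual → -0-01, -1-00, 1-1-0
Cover = b'd'e + bd'e' + a'c'd' + a'ce + a'be' + ace' + ab'de' + abc'e  |cover|=8

8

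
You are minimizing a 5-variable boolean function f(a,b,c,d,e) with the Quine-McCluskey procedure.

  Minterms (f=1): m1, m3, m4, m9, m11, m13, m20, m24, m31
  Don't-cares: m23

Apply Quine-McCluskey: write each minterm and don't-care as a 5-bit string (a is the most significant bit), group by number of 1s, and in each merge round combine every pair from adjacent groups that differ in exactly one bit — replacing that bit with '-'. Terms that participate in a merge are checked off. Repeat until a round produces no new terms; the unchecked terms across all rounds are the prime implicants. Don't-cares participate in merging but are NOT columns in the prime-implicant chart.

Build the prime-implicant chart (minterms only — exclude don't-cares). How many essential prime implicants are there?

5

size-2^0 implicants → 00001(✓)  00011(✓)  00100(✓)  01001(✓)  01011(✓)  01101(✓)  10100(✓)  10111(✓)  11000  11111(✓)
size-2^1 implicants → -0100  0-001(✓)  0-011(✓)  000-1(✓)  01-01  010-1(✓)  1-111
size-2^2 implicants → 0-0-1
Unchecked terms (primes): -0100, 0-0-1, 01-01, 1-111, 11000
Minterm coverage:
  m1 ⊆ 0-0-1 [E]
  m3 ⊆ 0-0-1 [E]
  m4 ⊆ -0100 [E]
  m9 ⊆ 0-0-1,01-01
  m11 ⊆ 0-0-1 [E]
  m13 ⊆ 01-01 [E]
  m20 ⊆ -0100 [E]
  m24 ⊆ 11000 [E]
  m31 ⊆ 1-111 [E]
E = {-0100, 0-0-1, 01-01, 1-111, 11000}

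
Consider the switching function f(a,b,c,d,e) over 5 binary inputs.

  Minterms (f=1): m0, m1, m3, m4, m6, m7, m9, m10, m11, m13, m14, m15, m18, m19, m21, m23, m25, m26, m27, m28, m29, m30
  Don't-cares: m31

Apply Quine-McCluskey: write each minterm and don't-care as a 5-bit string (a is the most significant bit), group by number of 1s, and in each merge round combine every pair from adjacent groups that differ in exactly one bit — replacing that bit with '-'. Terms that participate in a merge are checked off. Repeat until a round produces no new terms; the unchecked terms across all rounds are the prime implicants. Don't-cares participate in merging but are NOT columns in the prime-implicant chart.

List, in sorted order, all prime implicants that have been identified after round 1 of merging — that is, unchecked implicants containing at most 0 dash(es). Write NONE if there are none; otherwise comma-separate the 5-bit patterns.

NONE

Round 0: 00000✓ 00001✓ 00011✓ 00100✓ 00110✓ 00111✓ 01001✓ 01010✓ 01011✓ 01101✓ 01110✓ 01111✓ 10010✓ 10011✓ 10101✓ 10111✓ 11001✓ 11010✓ 11011✓ 11100✓ 11101✓ 11110✓ 11111✓
Round 1: -0011✓ -0111✓ -1001✓ -1010✓ -1011✓ -1101✓ -1110✓ -1111✓ 0-001✓ 0-011✓ 0-110✓ 0-111✓ 00-00 00-11✓ 000-1✓ 0000- 001-0 0011-✓ 01-01✓ 01-10✓ 01-11✓ 010-1✓ 0101-✓ 011-1✓ 0111-✓ 1-010✓ 1-011✓ 1-101✓ 1-111✓ 10-11✓ 1001-✓ 101-1✓ 11-01✓ 11-10✓ 11-11✓ 110-1✓ 1101-✓ 111-0✓ 111-1✓ 1110-✓ 1111-✓
Round 2: --011✓ --111✓ -0-11✓ -1-01✓ -1-10✓ -1-11✓ -10-1✓ -101-✓ -11-1✓ -111-✓ 0--11✓ 0-0-1 0-11- 01--1✓ 01-1-✓ 1--11✓ 1-01- 1-1-1 11--1✓ 11-1-✓ 111--
Round 3: ---11 -1--1 -1-1-
PIs = {---11, -1--1, -1-1-, 0-0-1, 0-11-, 00-00, 0000-, 001-0, 1-01-, 1-1-1, 111--}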